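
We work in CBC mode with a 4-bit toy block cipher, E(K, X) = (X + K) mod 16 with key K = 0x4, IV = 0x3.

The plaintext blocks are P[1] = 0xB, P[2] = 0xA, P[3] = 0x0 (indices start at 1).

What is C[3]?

CBC encryption: C_i = E(K, P_i ⊕ C_{i−1}), with C_{0} = IV.
C[1]: P[1] ⊕ 0x3 = 0x8; E(K, 0x8) = 0xC.
C[2]: P[2] ⊕ 0xC = 0x6; E(K, 0x6) = 0xA.
C[3]: P[3] ⊕ 0xA = 0xA; E(K, 0xA) = 0xE.

C[3] = 0xE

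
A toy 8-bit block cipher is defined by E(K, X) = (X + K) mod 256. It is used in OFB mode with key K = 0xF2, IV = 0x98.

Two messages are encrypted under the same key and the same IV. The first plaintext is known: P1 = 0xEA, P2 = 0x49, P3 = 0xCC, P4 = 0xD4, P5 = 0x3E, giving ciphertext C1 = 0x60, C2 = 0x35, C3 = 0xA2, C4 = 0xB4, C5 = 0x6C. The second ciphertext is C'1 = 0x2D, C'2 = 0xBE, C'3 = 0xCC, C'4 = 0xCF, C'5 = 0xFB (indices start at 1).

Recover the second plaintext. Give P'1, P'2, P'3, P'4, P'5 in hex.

P'1 = 0xA7, P'2 = 0xC2, P'3 = 0xA2, P'4 = 0xAF, P'5 = 0xA9

In OFB with a reused IV, both messages share the same keystream S_i, so C_i ⊕ C'_i = P_i ⊕ P'_i and thus P'_i = P_i ⊕ C_i ⊕ C'_i.
P'1: 0xEA ⊕ 0x60 ⊕ 0x2D = 0xA7.
P'2: 0x49 ⊕ 0x35 ⊕ 0xBE = 0xC2.
P'3: 0xCC ⊕ 0xA2 ⊕ 0xCC = 0xA2.
P'4: 0xD4 ⊕ 0xB4 ⊕ 0xCF = 0xAF.
P'5: 0x3E ⊕ 0x6C ⊕ 0xFB = 0xA9.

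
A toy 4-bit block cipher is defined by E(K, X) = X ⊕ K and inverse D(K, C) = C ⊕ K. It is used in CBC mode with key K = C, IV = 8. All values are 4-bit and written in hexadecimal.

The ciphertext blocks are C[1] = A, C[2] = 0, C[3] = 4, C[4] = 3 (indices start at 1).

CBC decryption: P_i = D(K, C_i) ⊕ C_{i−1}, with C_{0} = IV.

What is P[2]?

P[2] = 6

P[2]: D(K, 0) = C; C ⊕ A = 6.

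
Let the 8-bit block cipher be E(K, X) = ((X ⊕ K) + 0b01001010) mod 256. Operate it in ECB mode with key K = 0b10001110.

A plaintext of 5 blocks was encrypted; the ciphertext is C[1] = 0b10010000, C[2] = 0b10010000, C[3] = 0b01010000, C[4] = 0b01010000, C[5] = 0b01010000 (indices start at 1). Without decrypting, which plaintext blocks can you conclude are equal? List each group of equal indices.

P[1] = P[2]; P[3] = P[4] = P[5]

ECB encrypts each block independently with the same key, so equal ciphertext blocks imply equal plaintext blocks.
C[1] = C[2] = 0b10010000, so P[1] = P[2].
C[3] = C[4] = C[5] = 0b01010000, so P[3] = P[4] = P[5].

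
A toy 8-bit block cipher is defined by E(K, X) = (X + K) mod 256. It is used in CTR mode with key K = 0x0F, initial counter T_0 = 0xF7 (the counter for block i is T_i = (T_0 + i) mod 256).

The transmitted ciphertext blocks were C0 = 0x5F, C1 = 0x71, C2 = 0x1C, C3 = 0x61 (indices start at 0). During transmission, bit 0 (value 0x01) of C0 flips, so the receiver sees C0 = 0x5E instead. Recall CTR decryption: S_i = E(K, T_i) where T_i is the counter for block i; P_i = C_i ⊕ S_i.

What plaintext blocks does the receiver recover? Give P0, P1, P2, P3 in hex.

P0 = 0x58, P1 = 0x76, P2 = 0x14, P3 = 0x68

Only C0 changed, to 0x5E. In CTR, a change in C_i flips the same bit in P_i only; the keystream is unaffected. Decrypting the received ciphertext:
P0: T = 0xF7, S = E(K, T) = 0x06; 0x5E ⊕ 0x06 = 0x58.
P1: T = 0xF8, S = E(K, T) = 0x07; 0x71 ⊕ 0x07 = 0x76.
P2: T = 0xF9, S = E(K, T) = 0x08; 0x1C ⊕ 0x08 = 0x14.
P3: T = 0xFA, S = E(K, T) = 0x09; 0x61 ⊕ 0x09 = 0x68.
Blocks that differ from the original plaintext: P0.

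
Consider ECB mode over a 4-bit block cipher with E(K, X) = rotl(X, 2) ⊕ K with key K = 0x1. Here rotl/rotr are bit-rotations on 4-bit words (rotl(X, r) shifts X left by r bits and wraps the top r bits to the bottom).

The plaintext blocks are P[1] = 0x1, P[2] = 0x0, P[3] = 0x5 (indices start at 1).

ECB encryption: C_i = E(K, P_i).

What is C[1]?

C[1]: E(K, 0x1) = 0x5.

C[1] = 0x5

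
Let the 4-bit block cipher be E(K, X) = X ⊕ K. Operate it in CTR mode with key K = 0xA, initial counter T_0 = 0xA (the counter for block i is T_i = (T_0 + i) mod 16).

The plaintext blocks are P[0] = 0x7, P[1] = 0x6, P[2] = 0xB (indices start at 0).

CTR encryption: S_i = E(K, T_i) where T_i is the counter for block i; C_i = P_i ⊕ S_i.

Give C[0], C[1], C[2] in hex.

C[0] = 0x7, C[1] = 0x7, C[2] = 0xD

C[0]: T = 0xA, S = E(K, T) = 0x0; 0x7 ⊕ 0x0 = 0x7.
C[1]: T = 0xB, S = E(K, T) = 0x1; 0x6 ⊕ 0x1 = 0x7.
C[2]: T = 0xC, S = E(K, T) = 0x6; 0xB ⊕ 0x6 = 0xD.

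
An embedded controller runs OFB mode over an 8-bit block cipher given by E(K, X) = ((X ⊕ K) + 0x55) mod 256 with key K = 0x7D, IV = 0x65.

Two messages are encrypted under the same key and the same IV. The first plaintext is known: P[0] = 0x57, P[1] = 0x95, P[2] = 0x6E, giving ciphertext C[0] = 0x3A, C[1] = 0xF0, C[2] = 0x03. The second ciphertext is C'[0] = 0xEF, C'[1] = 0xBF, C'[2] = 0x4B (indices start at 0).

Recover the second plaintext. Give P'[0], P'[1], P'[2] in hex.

In OFB with a reused IV, both messages share the same keystream S_i, so C_i ⊕ C'_i = P_i ⊕ P'_i and thus P'_i = P_i ⊕ C_i ⊕ C'_i.
P'[0]: 0x57 ⊕ 0x3A ⊕ 0xEF = 0x82.
P'[1]: 0x95 ⊕ 0xF0 ⊕ 0xBF = 0xDA.
P'[2]: 0x6E ⊕ 0x03 ⊕ 0x4B = 0x26.

P'[0] = 0x82, P'[1] = 0xDA, P'[2] = 0x26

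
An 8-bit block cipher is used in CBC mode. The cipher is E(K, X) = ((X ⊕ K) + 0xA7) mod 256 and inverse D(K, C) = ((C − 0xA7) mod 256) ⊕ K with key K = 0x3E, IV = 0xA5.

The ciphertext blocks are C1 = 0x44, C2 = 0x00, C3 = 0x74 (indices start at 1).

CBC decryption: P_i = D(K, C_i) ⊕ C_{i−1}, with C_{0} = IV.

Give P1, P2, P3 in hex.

P1: D(K, 0x44) = 0xA3; 0xA3 ⊕ 0xA5 = 0x06.
P2: D(K, 0x00) = 0x67; 0x67 ⊕ 0x44 = 0x23.
P3: D(K, 0x74) = 0xF3; 0xF3 ⊕ 0x00 = 0xF3.

P1 = 0x06, P2 = 0x23, P3 = 0xF3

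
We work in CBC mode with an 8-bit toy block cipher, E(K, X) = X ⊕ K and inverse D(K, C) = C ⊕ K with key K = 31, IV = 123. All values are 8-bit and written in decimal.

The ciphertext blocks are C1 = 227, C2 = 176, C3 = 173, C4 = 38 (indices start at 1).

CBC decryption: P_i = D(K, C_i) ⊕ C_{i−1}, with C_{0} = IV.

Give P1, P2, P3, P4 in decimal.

P1: D(K, 227) = 252; 252 ⊕ 123 = 135.
P2: D(K, 176) = 175; 175 ⊕ 227 = 76.
P3: D(K, 173) = 178; 178 ⊕ 176 = 2.
P4: D(K, 38) = 57; 57 ⊕ 173 = 148.

P1 = 135, P2 = 76, P3 = 2, P4 = 148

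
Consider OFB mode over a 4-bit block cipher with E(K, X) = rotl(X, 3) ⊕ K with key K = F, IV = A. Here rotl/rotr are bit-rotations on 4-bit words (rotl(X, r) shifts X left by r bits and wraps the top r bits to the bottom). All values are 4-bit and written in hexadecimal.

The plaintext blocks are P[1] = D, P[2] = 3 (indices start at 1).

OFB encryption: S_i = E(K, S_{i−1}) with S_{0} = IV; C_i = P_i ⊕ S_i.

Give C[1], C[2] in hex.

C[1] = 7, C[2] = 9

C[1]: S = E(K, A) = A; D ⊕ A = 7.
C[2]: S = E(K, A) = A; 3 ⊕ A = 9.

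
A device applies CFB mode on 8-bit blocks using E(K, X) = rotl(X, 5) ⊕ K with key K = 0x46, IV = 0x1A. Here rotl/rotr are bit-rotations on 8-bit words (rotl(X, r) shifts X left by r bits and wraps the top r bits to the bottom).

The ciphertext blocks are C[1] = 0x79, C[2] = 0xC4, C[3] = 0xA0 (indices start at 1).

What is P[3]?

CFB decryption: P_i = C_i ⊕ E(K, C_{i−1}), with C_{0} = IV.
P[3]: E(K, 0xC4) = 0xDE; 0xA0 ⊕ 0xDE = 0x7E.

P[3] = 0x7E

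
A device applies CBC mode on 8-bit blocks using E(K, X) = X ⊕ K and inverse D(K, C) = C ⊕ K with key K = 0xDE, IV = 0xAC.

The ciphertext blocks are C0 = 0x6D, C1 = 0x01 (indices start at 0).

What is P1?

P1 = 0xB2

CBC decryption: P_i = D(K, C_i) ⊕ C_{i−1}, with C_{−1} = IV.
P1: D(K, 0x01) = 0xDF; 0xDF ⊕ 0x6D = 0xB2.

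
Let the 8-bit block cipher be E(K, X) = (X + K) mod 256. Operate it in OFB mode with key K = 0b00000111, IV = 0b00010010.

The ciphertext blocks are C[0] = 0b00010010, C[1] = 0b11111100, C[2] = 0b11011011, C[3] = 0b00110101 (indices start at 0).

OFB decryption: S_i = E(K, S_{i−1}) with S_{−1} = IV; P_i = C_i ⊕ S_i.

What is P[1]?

P[1] = 0b11011100

P[0]: S = E(K, 0b00010010) = 0b00011001; 0b00010010 ⊕ 0b00011001 = 0b00001011.
P[1]: S = E(K, 0b00011001) = 0b00100000; 0b11111100 ⊕ 0b00100000 = 0b11011100.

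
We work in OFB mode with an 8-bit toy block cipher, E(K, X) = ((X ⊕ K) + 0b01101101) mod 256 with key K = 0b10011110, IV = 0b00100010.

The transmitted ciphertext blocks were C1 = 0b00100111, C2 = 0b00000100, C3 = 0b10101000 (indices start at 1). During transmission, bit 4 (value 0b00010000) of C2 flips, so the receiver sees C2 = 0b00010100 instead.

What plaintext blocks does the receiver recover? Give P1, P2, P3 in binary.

P1 = 0b00001110, P2 = 0b00110000, P3 = 0b10001111

OFB decryption: S_i = E(K, S_{i−1}) with S_{0} = IV; P_i = C_i ⊕ S_i.
Only C2 changed, to 0b00010100. In OFB, a change in C_i flips the same bit in P_i only; the keystream is unaffected. Decrypting the received ciphertext:
P1: S = E(K, 0b00100010) = 0b00101001; 0b00100111 ⊕ 0b00101001 = 0b00001110.
P2: S = E(K, 0b00101001) = 0b00100100; 0b00010100 ⊕ 0b00100100 = 0b00110000.
P3: S = E(K, 0b00100100) = 0b00100111; 0b10101000 ⊕ 0b00100111 = 0b10001111.
Blocks that differ from the original plaintext: P2.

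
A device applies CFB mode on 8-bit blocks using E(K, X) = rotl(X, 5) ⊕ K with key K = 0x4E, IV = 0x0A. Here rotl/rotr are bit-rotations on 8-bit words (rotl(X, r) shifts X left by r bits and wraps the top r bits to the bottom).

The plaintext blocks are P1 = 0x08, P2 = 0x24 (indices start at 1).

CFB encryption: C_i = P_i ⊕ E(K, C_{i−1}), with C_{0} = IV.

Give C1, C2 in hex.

C1 = 0x07, C2 = 0x8A

C1: E(K, 0x0A) = 0x0F; 0x08 ⊕ 0x0F = 0x07.
C2: E(K, 0x07) = 0xAE; 0x24 ⊕ 0xAE = 0x8A.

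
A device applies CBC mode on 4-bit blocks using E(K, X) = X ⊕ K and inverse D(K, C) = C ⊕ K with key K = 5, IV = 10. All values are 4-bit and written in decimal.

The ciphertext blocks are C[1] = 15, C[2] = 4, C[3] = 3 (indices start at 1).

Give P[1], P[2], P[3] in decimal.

CBC decryption: P_i = D(K, C_i) ⊕ C_{i−1}, with C_{0} = IV.
P[1]: D(K, 15) = 10; 10 ⊕ 10 = 0.
P[2]: D(K, 4) = 1; 1 ⊕ 15 = 14.
P[3]: D(K, 3) = 6; 6 ⊕ 4 = 2.

P[1] = 0, P[2] = 14, P[3] = 2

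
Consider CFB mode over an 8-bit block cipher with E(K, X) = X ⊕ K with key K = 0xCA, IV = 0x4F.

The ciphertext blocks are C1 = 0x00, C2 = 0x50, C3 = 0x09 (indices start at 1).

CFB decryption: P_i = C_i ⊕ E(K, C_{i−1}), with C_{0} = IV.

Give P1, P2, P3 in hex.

P1 = 0x85, P2 = 0x9A, P3 = 0x93

P1: E(K, 0x4F) = 0x85; 0x00 ⊕ 0x85 = 0x85.
P2: E(K, 0x00) = 0xCA; 0x50 ⊕ 0xCA = 0x9A.
P3: E(K, 0x50) = 0x9A; 0x09 ⊕ 0x9A = 0x93.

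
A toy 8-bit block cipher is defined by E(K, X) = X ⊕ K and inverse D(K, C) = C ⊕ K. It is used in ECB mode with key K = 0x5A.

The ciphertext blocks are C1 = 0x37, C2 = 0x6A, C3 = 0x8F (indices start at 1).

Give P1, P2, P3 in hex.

P1 = 0x6D, P2 = 0x30, P3 = 0xD5

ECB decryption: P_i = D(K, C_i).
P1: D(K, 0x37) = 0x6D.
P2: D(K, 0x6A) = 0x30.
P3: D(K, 0x8F) = 0xD5.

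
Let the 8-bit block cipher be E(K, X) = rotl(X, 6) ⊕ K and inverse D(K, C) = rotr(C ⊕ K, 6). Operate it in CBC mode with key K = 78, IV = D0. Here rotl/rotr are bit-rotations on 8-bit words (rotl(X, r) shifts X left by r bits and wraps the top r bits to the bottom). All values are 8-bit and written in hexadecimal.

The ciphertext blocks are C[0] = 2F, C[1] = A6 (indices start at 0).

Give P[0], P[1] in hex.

CBC decryption: P_i = D(K, C_i) ⊕ C_{i−1}, with C_{−1} = IV.
P[0]: D(K, 2F) = 5D; 5D ⊕ D0 = 8D.
P[1]: D(K, A6) = 7B; 7B ⊕ 2F = 54.

P[0] = 8D, P[1] = 54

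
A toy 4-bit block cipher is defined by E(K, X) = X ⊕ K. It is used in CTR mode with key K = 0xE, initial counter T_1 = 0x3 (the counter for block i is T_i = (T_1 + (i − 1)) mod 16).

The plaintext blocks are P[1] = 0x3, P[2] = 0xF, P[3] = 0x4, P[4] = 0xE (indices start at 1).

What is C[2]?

C[2] = 0x5

CTR encryption: S_i = E(K, T_i) where T_i is the counter for block i; C_i = P_i ⊕ S_i.
C[1]: T = 0x3, S = E(K, T) = 0xD; 0x3 ⊕ 0xD = 0xE.
C[2]: T = 0x4, S = E(K, T) = 0xA; 0xF ⊕ 0xA = 0x5.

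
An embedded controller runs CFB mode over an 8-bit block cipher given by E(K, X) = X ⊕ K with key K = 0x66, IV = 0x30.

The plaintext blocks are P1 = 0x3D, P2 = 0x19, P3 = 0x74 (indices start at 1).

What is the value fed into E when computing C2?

CFB encryption: C_i = P_i ⊕ E(K, C_{i−1}), with C_{0} = IV.
C1: E(K, 0x30) = 0x56; 0x3D ⊕ 0x56 = 0x6B.
C2: E(K, 0x6B) = 0x0D; 0x19 ⊕ 0x0D = 0x14.
So the input to E for block 2 is 0x6B.

0x6B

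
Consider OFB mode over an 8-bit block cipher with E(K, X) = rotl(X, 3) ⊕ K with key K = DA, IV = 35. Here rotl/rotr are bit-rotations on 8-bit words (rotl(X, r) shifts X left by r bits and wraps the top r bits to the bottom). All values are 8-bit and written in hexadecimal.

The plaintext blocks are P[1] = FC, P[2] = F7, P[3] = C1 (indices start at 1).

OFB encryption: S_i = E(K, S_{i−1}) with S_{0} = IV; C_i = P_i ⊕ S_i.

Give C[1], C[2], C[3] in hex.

C[1]: S = E(K, 35) = 73; FC ⊕ 73 = 8F.
C[2]: S = E(K, 73) = 41; F7 ⊕ 41 = B6.
C[3]: S = E(K, 41) = D0; C1 ⊕ D0 = 11.

C[1] = 8F, C[2] = B6, C[3] = 11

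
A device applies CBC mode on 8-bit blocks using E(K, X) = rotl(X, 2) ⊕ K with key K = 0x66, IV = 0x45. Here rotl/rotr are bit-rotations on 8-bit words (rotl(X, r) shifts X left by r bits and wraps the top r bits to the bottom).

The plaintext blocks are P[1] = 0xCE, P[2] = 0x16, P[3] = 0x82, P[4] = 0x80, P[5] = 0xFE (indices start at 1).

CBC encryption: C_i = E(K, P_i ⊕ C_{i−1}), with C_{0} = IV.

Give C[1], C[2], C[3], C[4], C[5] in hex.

C[1]: P[1] ⊕ 0x45 = 0x8B; E(K, 0x8B) = 0x48.
C[2]: P[2] ⊕ 0x48 = 0x5E; E(K, 0x5E) = 0x1F.
C[3]: P[3] ⊕ 0x1F = 0x9D; E(K, 0x9D) = 0x10.
C[4]: P[4] ⊕ 0x10 = 0x90; E(K, 0x90) = 0x24.
C[5]: P[5] ⊕ 0x24 = 0xDA; E(K, 0xDA) = 0x0D.

C[1] = 0x48, C[2] = 0x1F, C[3] = 0x10, C[4] = 0x24, C[5] = 0x0D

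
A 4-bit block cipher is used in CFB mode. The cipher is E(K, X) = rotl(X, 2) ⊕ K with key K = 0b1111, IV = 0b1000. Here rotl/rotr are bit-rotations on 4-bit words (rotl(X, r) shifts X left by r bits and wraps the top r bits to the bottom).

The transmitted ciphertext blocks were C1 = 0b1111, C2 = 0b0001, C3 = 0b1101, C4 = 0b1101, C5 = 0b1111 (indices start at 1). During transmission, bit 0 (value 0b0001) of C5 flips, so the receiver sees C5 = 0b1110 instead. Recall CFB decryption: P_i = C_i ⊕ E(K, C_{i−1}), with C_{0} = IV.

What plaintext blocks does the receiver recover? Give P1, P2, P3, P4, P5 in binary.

Only C5 changed, to 0b1110. In CFB, a change in C_i flips the same bit in P_i and garbles P_{i+1}. Decrypting the received ciphertext:
P1: E(K, 0b1000) = 0b1101; 0b1111 ⊕ 0b1101 = 0b0010.
P2: E(K, 0b1111) = 0b0000; 0b0001 ⊕ 0b0000 = 0b0001.
P3: E(K, 0b0001) = 0b1011; 0b1101 ⊕ 0b1011 = 0b0110.
P4: E(K, 0b1101) = 0b1000; 0b1101 ⊕ 0b1000 = 0b0101.
P5: E(K, 0b1101) = 0b1000; 0b1110 ⊕ 0b1000 = 0b0110.
Blocks that differ from the original plaintext: P5.

P1 = 0b0010, P2 = 0b0001, P3 = 0b0110, P4 = 0b0101, P5 = 0b0110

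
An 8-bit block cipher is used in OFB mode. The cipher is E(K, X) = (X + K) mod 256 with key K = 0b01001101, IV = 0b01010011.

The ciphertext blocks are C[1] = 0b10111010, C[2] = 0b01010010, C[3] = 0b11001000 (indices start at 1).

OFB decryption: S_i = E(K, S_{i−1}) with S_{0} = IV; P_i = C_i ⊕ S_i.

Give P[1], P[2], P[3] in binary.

P[1] = 0b00011010, P[2] = 0b10111111, P[3] = 0b11110010

P[1]: S = E(K, 0b01010011) = 0b10100000; 0b10111010 ⊕ 0b10100000 = 0b00011010.
P[2]: S = E(K, 0b10100000) = 0b11101101; 0b01010010 ⊕ 0b11101101 = 0b10111111.
P[3]: S = E(K, 0b11101101) = 0b00111010; 0b11001000 ⊕ 0b00111010 = 0b11110010.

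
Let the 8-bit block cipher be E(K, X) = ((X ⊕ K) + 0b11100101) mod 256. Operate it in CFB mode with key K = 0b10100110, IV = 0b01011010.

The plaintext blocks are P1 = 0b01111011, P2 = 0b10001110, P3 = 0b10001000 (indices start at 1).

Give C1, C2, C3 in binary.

C1 = 0b10011010, C2 = 0b10101111, C3 = 0b01100110

CFB encryption: C_i = P_i ⊕ E(K, C_{i−1}), with C_{0} = IV.
C1: E(K, 0b01011010) = 0b11100001; 0b01111011 ⊕ 0b11100001 = 0b10011010.
C2: E(K, 0b10011010) = 0b00100001; 0b10001110 ⊕ 0b00100001 = 0b10101111.
C3: E(K, 0b10101111) = 0b11101110; 0b10001000 ⊕ 0b11101110 = 0b01100110.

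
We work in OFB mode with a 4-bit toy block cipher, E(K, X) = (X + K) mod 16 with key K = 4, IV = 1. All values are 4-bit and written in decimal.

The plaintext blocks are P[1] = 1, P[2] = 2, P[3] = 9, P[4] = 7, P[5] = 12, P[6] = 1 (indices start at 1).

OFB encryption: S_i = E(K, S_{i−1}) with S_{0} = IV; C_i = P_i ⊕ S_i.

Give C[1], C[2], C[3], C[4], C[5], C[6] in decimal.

C[1] = 4, C[2] = 11, C[3] = 4, C[4] = 6, C[5] = 9, C[6] = 8

C[1]: S = E(K, 1) = 5; 1 ⊕ 5 = 4.
C[2]: S = E(K, 5) = 9; 2 ⊕ 9 = 11.
C[3]: S = E(K, 9) = 13; 9 ⊕ 13 = 4.
C[4]: S = E(K, 13) = 1; 7 ⊕ 1 = 6.
C[5]: S = E(K, 1) = 5; 12 ⊕ 5 = 9.
C[6]: S = E(K, 5) = 9; 1 ⊕ 9 = 8.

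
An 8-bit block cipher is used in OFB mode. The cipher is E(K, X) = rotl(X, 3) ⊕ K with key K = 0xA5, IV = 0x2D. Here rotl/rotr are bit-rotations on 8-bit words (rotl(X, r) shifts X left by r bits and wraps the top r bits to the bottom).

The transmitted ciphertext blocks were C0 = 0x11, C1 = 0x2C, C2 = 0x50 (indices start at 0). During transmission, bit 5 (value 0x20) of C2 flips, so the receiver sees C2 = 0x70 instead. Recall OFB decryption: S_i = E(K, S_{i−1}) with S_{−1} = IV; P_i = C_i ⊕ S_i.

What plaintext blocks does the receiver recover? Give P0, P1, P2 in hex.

Only C2 changed, to 0x70. In OFB, a change in C_i flips the same bit in P_i only; the keystream is unaffected. Decrypting the received ciphertext:
P0: S = E(K, 0x2D) = 0xCC; 0x11 ⊕ 0xCC = 0xDD.
P1: S = E(K, 0xCC) = 0xC3; 0x2C ⊕ 0xC3 = 0xEF.
P2: S = E(K, 0xC3) = 0xBB; 0x70 ⊕ 0xBB = 0xCB.
Blocks that differ from the original plaintext: P2.

P0 = 0xDD, P1 = 0xEF, P2 = 0xCB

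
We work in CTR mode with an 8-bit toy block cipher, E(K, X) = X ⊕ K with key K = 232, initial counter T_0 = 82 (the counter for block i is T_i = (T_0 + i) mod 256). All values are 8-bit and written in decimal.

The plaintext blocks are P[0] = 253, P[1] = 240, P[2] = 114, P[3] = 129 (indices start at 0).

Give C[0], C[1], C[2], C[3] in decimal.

CTR encryption: S_i = E(K, T_i) where T_i is the counter for block i; C_i = P_i ⊕ S_i.
C[0]: T = 82, S = E(K, T) = 186; 253 ⊕ 186 = 71.
C[1]: T = 83, S = E(K, T) = 187; 240 ⊕ 187 = 75.
C[2]: T = 84, S = E(K, T) = 188; 114 ⊕ 188 = 206.
C[3]: T = 85, S = E(K, T) = 189; 129 ⊕ 189 = 60.

C[0] = 71, C[1] = 75, C[2] = 206, C[3] = 60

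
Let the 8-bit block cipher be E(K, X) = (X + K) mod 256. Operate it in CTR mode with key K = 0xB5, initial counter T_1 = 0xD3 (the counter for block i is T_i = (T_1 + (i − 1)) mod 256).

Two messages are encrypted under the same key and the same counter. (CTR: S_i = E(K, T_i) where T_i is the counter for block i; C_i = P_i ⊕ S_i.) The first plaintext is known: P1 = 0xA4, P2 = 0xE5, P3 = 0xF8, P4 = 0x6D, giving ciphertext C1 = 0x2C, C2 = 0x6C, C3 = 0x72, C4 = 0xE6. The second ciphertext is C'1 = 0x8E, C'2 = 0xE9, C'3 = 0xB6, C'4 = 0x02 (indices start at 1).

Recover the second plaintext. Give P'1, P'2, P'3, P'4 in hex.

In CTR with a reused counter, both messages share the same keystream S_i, so C_i ⊕ C'_i = P_i ⊕ P'_i and thus P'_i = P_i ⊕ C_i ⊕ C'_i.
P'1: 0xA4 ⊕ 0x2C ⊕ 0x8E = 0x06.
P'2: 0xE5 ⊕ 0x6C ⊕ 0xE9 = 0x60.
P'3: 0xF8 ⊕ 0x72 ⊕ 0xB6 = 0x3C.
P'4: 0x6D ⊕ 0xE6 ⊕ 0x02 = 0x89.

P'1 = 0x06, P'2 = 0x60, P'3 = 0x3C, P'4 = 0x89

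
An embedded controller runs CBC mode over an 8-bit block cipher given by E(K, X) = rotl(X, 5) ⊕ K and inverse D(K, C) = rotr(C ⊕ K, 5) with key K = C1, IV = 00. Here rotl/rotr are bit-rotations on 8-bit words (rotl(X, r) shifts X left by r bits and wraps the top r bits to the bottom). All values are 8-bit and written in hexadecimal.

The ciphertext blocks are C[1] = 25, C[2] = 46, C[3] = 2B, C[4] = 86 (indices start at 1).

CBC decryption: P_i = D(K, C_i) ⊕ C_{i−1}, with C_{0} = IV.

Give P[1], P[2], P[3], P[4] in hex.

P[1] = 27, P[2] = 19, P[3] = 11, P[4] = 11

P[1]: D(K, 25) = 27; 27 ⊕ 00 = 27.
P[2]: D(K, 46) = 3C; 3C ⊕ 25 = 19.
P[3]: D(K, 2B) = 57; 57 ⊕ 46 = 11.
P[4]: D(K, 86) = 3A; 3A ⊕ 2B = 11.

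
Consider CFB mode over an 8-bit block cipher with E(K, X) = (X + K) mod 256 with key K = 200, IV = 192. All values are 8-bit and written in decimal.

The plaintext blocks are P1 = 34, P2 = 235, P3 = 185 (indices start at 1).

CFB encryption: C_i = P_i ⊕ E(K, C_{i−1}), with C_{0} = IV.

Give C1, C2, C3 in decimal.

C1: E(K, 192) = 136; 34 ⊕ 136 = 170.
C2: E(K, 170) = 114; 235 ⊕ 114 = 153.
C3: E(K, 153) = 97; 185 ⊕ 97 = 216.

C1 = 170, C2 = 153, C3 = 216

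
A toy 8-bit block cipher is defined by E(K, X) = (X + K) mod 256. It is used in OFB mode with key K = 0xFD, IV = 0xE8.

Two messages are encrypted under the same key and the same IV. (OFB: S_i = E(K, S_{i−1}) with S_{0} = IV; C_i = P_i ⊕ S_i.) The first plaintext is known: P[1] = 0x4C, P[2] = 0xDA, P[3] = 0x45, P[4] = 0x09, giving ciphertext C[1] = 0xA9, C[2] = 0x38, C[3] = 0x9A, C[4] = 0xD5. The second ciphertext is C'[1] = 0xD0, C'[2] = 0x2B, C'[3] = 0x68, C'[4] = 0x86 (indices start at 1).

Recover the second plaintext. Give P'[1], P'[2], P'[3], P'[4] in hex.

In OFB with a reused IV, both messages share the same keystream S_i, so C_i ⊕ C'_i = P_i ⊕ P'_i and thus P'_i = P_i ⊕ C_i ⊕ C'_i.
P'[1]: 0x4C ⊕ 0xA9 ⊕ 0xD0 = 0x35.
P'[2]: 0xDA ⊕ 0x38 ⊕ 0x2B = 0xC9.
P'[3]: 0x45 ⊕ 0x9A ⊕ 0x68 = 0xB7.
P'[4]: 0x09 ⊕ 0xD5 ⊕ 0x86 = 0x5A.

P'[1] = 0x35, P'[2] = 0xC9, P'[3] = 0xB7, P'[4] = 0x5A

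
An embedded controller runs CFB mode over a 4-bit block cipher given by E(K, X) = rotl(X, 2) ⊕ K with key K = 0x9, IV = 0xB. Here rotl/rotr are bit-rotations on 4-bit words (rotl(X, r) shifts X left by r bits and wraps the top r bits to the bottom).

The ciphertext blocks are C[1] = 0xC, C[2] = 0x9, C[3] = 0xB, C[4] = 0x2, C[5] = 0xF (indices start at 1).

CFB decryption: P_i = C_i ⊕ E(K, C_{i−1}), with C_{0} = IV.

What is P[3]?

P[3]: E(K, 0x9) = 0xF; 0xB ⊕ 0xF = 0x4.

P[3] = 0x4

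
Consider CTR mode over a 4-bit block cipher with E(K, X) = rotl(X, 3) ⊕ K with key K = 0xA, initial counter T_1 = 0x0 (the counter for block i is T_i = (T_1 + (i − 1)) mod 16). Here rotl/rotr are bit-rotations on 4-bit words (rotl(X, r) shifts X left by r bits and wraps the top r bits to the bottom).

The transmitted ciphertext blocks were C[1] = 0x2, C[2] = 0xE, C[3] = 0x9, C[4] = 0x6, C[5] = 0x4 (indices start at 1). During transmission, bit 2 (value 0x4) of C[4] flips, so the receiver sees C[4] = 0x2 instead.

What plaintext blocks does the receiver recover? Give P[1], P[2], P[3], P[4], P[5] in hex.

P[1] = 0x8, P[2] = 0xC, P[3] = 0x2, P[4] = 0x1, P[5] = 0xC

CTR decryption: S_i = E(K, T_i) where T_i is the counter for block i; P_i = C_i ⊕ S_i.
Only C[4] changed, to 0x2. In CTR, a change in C_i flips the same bit in P_i only; the keystream is unaffected. Decrypting the received ciphertext:
P[1]: T = 0x0, S = E(K, T) = 0xA; 0x2 ⊕ 0xA = 0x8.
P[2]: T = 0x1, S = E(K, T) = 0x2; 0xE ⊕ 0x2 = 0xC.
P[3]: T = 0x2, S = E(K, T) = 0xB; 0x9 ⊕ 0xB = 0x2.
P[4]: T = 0x3, S = E(K, T) = 0x3; 0x2 ⊕ 0x3 = 0x1.
P[5]: T = 0x4, S = E(K, T) = 0x8; 0x4 ⊕ 0x8 = 0xC.
Blocks that differ from the original plaintext: P[4].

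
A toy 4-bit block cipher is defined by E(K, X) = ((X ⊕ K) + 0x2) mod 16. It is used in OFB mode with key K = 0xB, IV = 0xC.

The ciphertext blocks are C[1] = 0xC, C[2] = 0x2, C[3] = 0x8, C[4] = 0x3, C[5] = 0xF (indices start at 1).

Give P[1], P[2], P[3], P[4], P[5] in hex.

OFB decryption: S_i = E(K, S_{i−1}) with S_{0} = IV; P_i = C_i ⊕ S_i.
P[1]: S = E(K, 0xC) = 0x9; 0xC ⊕ 0x9 = 0x5.
P[2]: S = E(K, 0x9) = 0x4; 0x2 ⊕ 0x4 = 0x6.
P[3]: S = E(K, 0x4) = 0x1; 0x8 ⊕ 0x1 = 0x9.
P[4]: S = E(K, 0x1) = 0xC; 0x3 ⊕ 0xC = 0xF.
P[5]: S = E(K, 0xC) = 0x9; 0xF ⊕ 0x9 = 0x6.

P[1] = 0x5, P[2] = 0x6, P[3] = 0x9, P[4] = 0xF, P[5] = 0x6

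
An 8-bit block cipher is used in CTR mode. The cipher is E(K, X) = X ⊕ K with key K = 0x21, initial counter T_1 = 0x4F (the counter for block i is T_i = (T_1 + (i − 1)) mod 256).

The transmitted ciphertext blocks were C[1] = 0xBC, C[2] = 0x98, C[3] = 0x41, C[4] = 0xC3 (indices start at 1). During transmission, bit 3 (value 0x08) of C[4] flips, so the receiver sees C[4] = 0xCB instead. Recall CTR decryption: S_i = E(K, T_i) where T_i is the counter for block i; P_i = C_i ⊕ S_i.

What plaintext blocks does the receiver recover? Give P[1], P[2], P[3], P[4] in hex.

Only C[4] changed, to 0xCB. In CTR, a change in C_i flips the same bit in P_i only; the keystream is unaffected. Decrypting the received ciphertext:
P[1]: T = 0x4F, S = E(K, T) = 0x6E; 0xBC ⊕ 0x6E = 0xD2.
P[2]: T = 0x50, S = E(K, T) = 0x71; 0x98 ⊕ 0x71 = 0xE9.
P[3]: T = 0x51, S = E(K, T) = 0x70; 0x41 ⊕ 0x70 = 0x31.
P[4]: T = 0x52, S = E(K, T) = 0x73; 0xCB ⊕ 0x73 = 0xB8.
Blocks that differ from the original plaintext: P[4].

P[1] = 0xD2, P[2] = 0xE9, P[3] = 0x31, P[4] = 0xB8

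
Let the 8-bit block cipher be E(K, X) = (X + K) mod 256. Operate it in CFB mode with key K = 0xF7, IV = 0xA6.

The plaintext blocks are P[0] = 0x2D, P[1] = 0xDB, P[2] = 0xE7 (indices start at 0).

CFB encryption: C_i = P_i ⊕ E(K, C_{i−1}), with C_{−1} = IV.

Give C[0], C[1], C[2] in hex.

C[0] = 0xB0, C[1] = 0x7C, C[2] = 0x94

C[0]: E(K, 0xA6) = 0x9D; 0x2D ⊕ 0x9D = 0xB0.
C[1]: E(K, 0xB0) = 0xA7; 0xDB ⊕ 0xA7 = 0x7C.
C[2]: E(K, 0x7C) = 0x73; 0xE7 ⊕ 0x73 = 0x94.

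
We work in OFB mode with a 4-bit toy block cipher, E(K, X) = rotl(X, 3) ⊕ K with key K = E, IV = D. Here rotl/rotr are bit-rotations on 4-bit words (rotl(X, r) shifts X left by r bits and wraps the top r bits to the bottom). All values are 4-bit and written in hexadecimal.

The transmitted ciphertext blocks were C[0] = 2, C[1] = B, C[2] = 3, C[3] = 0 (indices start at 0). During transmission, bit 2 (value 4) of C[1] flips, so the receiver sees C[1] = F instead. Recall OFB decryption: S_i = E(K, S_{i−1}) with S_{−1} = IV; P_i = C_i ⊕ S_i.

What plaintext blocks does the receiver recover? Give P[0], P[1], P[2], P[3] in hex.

Only C[1] changed, to F. In OFB, a change in C_i flips the same bit in P_i only; the keystream is unaffected. Decrypting the received ciphertext:
P[0]: S = E(K, D) = 0; 2 ⊕ 0 = 2.
P[1]: S = E(K, 0) = E; F ⊕ E = 1.
P[2]: S = E(K, E) = 9; 3 ⊕ 9 = A.
P[3]: S = E(K, 9) = 2; 0 ⊕ 2 = 2.
Blocks that differ from the original plaintext: P[1].

P[0] = 2, P[1] = 1, P[2] = A, P[3] = 2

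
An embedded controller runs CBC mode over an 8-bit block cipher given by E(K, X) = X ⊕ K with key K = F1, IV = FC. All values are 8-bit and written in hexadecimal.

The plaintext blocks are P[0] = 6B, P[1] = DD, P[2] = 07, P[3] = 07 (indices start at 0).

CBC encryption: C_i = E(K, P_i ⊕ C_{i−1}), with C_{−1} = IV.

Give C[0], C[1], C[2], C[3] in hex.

C[0] = 66, C[1] = 4A, C[2] = BC, C[3] = 4A

C[0]: P[0] ⊕ FC = 97; E(K, 97) = 66.
C[1]: P[1] ⊕ 66 = BB; E(K, BB) = 4A.
C[2]: P[2] ⊕ 4A = 4D; E(K, 4D) = BC.
C[3]: P[3] ⊕ BC = BB; E(K, BB) = 4A.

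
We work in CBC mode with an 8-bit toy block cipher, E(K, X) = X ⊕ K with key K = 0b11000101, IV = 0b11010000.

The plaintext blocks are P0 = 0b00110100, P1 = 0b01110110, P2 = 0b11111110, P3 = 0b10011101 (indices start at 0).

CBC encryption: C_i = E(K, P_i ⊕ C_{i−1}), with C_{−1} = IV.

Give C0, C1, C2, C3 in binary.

C0 = 0b00100001, C1 = 0b10010010, C2 = 0b10101001, C3 = 0b11110001

C0: P0 ⊕ 0b11010000 = 0b11100100; E(K, 0b11100100) = 0b00100001.
C1: P1 ⊕ 0b00100001 = 0b01010111; E(K, 0b01010111) = 0b10010010.
C2: P2 ⊕ 0b10010010 = 0b01101100; E(K, 0b01101100) = 0b10101001.
C3: P3 ⊕ 0b10101001 = 0b00110100; E(K, 0b00110100) = 0b11110001.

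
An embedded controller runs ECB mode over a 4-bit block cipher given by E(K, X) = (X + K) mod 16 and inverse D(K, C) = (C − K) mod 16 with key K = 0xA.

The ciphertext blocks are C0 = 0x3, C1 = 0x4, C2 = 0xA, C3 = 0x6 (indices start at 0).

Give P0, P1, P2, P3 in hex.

P0 = 0x9, P1 = 0xA, P2 = 0x0, P3 = 0xC

ECB decryption: P_i = D(K, C_i).
P0: D(K, 0x3) = 0x9.
P1: D(K, 0x4) = 0xA.
P2: D(K, 0xA) = 0x0.
P3: D(K, 0x6) = 0xC.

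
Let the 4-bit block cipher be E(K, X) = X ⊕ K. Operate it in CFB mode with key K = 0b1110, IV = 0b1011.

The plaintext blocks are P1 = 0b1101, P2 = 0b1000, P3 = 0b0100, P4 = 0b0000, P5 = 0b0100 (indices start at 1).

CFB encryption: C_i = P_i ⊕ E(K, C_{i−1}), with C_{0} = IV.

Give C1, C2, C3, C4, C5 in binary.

C1: E(K, 0b1011) = 0b0101; 0b1101 ⊕ 0b0101 = 0b1000.
C2: E(K, 0b1000) = 0b0110; 0b1000 ⊕ 0b0110 = 0b1110.
C3: E(K, 0b1110) = 0b0000; 0b0100 ⊕ 0b0000 = 0b0100.
C4: E(K, 0b0100) = 0b1010; 0b0000 ⊕ 0b1010 = 0b1010.
C5: E(K, 0b1010) = 0b0100; 0b0100 ⊕ 0b0100 = 0b0000.

C1 = 0b1000, C2 = 0b1110, C3 = 0b0100, C4 = 0b1010, C5 = 0b0000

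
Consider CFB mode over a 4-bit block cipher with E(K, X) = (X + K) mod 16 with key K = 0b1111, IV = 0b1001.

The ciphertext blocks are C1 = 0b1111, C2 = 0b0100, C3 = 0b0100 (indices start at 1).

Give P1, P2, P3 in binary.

CFB decryption: P_i = C_i ⊕ E(K, C_{i−1}), with C_{0} = IV.
P1: E(K, 0b1001) = 0b1000; 0b1111 ⊕ 0b1000 = 0b0111.
P2: E(K, 0b1111) = 0b1110; 0b0100 ⊕ 0b1110 = 0b1010.
P3: E(K, 0b0100) = 0b0011; 0b0100 ⊕ 0b0011 = 0b0111.

P1 = 0b0111, P2 = 0b1010, P3 = 0b0111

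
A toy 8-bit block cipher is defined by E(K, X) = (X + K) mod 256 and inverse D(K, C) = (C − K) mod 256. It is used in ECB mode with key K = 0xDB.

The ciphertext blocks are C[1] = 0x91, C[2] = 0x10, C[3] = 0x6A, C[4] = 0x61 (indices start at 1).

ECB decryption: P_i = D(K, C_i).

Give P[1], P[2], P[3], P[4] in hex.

P[1]: D(K, 0x91) = 0xB6.
P[2]: D(K, 0x10) = 0x35.
P[3]: D(K, 0x6A) = 0x8F.
P[4]: D(K, 0x61) = 0x86.

P[1] = 0xB6, P[2] = 0x35, P[3] = 0x8F, P[4] = 0x86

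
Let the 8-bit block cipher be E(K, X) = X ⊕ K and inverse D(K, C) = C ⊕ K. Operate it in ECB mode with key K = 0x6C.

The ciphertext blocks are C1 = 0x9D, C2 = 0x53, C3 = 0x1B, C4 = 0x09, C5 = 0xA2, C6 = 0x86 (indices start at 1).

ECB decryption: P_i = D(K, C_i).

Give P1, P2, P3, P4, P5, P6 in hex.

P1: D(K, 0x9D) = 0xF1.
P2: D(K, 0x53) = 0x3F.
P3: D(K, 0x1B) = 0x77.
P4: D(K, 0x09) = 0x65.
P5: D(K, 0xA2) = 0xCE.
P6: D(K, 0x86) = 0xEA.

P1 = 0xF1, P2 = 0x3F, P3 = 0x77, P4 = 0x65, P5 = 0xCE, P6 = 0xEA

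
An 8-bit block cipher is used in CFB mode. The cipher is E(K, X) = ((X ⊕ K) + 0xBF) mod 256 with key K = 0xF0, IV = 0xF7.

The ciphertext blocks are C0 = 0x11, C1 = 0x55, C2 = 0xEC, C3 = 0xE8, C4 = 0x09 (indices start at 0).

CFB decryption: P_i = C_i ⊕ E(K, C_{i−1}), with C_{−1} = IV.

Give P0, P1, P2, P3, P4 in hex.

P0: E(K, 0xF7) = 0xC6; 0x11 ⊕ 0xC6 = 0xD7.
P1: E(K, 0x11) = 0xA0; 0x55 ⊕ 0xA0 = 0xF5.
P2: E(K, 0x55) = 0x64; 0xEC ⊕ 0x64 = 0x88.
P3: E(K, 0xEC) = 0xDB; 0xE8 ⊕ 0xDB = 0x33.
P4: E(K, 0xE8) = 0xD7; 0x09 ⊕ 0xD7 = 0xDE.

P0 = 0xD7, P1 = 0xF5, P2 = 0x88, P3 = 0x33, P4 = 0xDE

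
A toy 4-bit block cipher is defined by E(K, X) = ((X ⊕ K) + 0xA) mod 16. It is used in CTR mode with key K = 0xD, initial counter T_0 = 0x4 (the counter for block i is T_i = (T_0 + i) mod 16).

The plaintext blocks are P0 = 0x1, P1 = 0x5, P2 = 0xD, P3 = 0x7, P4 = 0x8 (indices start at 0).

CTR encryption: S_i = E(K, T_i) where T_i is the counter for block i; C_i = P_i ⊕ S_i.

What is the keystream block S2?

0x5

C0: T = 0x4, S = E(K, T) = 0x3; 0x1 ⊕ 0x3 = 0x2.
C1: T = 0x5, S = E(K, T) = 0x2; 0x5 ⊕ 0x2 = 0x7.
C2: T = 0x6, S = E(K, T) = 0x5; 0xD ⊕ 0x5 = 0x8.
So S2 = 0x5.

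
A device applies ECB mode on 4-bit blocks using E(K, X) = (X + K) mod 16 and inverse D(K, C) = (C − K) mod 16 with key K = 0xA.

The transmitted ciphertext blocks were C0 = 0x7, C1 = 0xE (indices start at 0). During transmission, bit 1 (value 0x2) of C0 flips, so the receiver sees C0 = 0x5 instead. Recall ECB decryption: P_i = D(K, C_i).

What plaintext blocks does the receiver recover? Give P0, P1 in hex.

P0 = 0xB, P1 = 0x4

Only C0 changed, to 0x5. In ECB, a change in C_i affects only P_i. Decrypting the received ciphertext:
P0: D(K, 0x5) = 0xB.
P1: D(K, 0xE) = 0x4.
Blocks that differ from the original plaintext: P0.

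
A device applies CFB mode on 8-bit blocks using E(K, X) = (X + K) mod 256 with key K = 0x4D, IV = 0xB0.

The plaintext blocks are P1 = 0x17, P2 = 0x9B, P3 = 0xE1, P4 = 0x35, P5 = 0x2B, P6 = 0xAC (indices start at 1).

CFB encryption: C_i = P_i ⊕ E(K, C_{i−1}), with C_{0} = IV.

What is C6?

C6 = 0xAF

C1: E(K, 0xB0) = 0xFD; 0x17 ⊕ 0xFD = 0xEA.
C2: E(K, 0xEA) = 0x37; 0x9B ⊕ 0x37 = 0xAC.
C3: E(K, 0xAC) = 0xF9; 0xE1 ⊕ 0xF9 = 0x18.
C4: E(K, 0x18) = 0x65; 0x35 ⊕ 0x65 = 0x50.
C5: E(K, 0x50) = 0x9D; 0x2B ⊕ 0x9D = 0xB6.
C6: E(K, 0xB6) = 0x03; 0xAC ⊕ 0x03 = 0xAF.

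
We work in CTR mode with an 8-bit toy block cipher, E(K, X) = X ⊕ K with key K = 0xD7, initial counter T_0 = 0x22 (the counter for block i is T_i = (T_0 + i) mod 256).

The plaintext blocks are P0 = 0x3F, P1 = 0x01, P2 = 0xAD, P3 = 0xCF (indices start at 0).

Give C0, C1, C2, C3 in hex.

CTR encryption: S_i = E(K, T_i) where T_i is the counter for block i; C_i = P_i ⊕ S_i.
C0: T = 0x22, S = E(K, T) = 0xF5; 0x3F ⊕ 0xF5 = 0xCA.
C1: T = 0x23, S = E(K, T) = 0xF4; 0x01 ⊕ 0xF4 = 0xF5.
C2: T = 0x24, S = E(K, T) = 0xF3; 0xAD ⊕ 0xF3 = 0x5E.
C3: T = 0x25, S = E(K, T) = 0xF2; 0xCF ⊕ 0xF2 = 0x3D.

C0 = 0xCA, C1 = 0xF5, C2 = 0x5E, C3 = 0x3D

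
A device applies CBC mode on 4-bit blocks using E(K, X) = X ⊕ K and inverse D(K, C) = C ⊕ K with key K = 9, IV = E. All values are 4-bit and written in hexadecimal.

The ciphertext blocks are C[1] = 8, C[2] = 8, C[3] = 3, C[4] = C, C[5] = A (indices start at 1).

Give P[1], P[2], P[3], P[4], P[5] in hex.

P[1] = F, P[2] = 9, P[3] = 2, P[4] = 6, P[5] = F

CBC decryption: P_i = D(K, C_i) ⊕ C_{i−1}, with C_{0} = IV.
P[1]: D(K, 8) = 1; 1 ⊕ E = F.
P[2]: D(K, 8) = 1; 1 ⊕ 8 = 9.
P[3]: D(K, 3) = A; A ⊕ 8 = 2.
P[4]: D(K, C) = 5; 5 ⊕ 3 = 6.
P[5]: D(K, A) = 3; 3 ⊕ C = F.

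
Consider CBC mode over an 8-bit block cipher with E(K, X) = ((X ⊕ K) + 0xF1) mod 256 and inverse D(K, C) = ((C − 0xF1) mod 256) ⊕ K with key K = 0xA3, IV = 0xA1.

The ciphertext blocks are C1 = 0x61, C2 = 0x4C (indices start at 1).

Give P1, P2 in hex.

P1 = 0x72, P2 = 0x99

CBC decryption: P_i = D(K, C_i) ⊕ C_{i−1}, with C_{0} = IV.
P1: D(K, 0x61) = 0xD3; 0xD3 ⊕ 0xA1 = 0x72.
P2: D(K, 0x4C) = 0xF8; 0xF8 ⊕ 0x61 = 0x99.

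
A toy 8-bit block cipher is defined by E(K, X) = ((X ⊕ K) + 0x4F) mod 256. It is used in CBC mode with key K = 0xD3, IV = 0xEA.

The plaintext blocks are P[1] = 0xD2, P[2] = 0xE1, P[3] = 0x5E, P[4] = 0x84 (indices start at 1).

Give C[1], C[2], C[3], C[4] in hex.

C[1] = 0x3A, C[2] = 0x57, C[3] = 0x29, C[4] = 0xCD

CBC encryption: C_i = E(K, P_i ⊕ C_{i−1}), with C_{0} = IV.
C[1]: P[1] ⊕ 0xEA = 0x38; E(K, 0x38) = 0x3A.
C[2]: P[2] ⊕ 0x3A = 0xDB; E(K, 0xDB) = 0x57.
C[3]: P[3] ⊕ 0x57 = 0x09; E(K, 0x09) = 0x29.
C[4]: P[4] ⊕ 0x29 = 0xAD; E(K, 0xAD) = 0xCD.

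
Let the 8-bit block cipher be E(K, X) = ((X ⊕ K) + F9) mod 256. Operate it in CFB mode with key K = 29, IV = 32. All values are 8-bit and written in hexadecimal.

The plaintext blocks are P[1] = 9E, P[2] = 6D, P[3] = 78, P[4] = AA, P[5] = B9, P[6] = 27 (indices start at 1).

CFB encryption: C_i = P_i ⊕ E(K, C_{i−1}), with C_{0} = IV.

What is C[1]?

C[1]: E(K, 32) = 14; 9E ⊕ 14 = 8A.

C[1] = 8A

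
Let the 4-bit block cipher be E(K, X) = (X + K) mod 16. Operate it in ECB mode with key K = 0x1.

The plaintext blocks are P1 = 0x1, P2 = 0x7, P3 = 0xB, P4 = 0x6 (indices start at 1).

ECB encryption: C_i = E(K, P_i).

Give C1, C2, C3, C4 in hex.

C1: E(K, 0x1) = 0x2.
C2: E(K, 0x7) = 0x8.
C3: E(K, 0xB) = 0xC.
C4: E(K, 0x6) = 0x7.

C1 = 0x2, C2 = 0x8, C3 = 0xC, C4 = 0x7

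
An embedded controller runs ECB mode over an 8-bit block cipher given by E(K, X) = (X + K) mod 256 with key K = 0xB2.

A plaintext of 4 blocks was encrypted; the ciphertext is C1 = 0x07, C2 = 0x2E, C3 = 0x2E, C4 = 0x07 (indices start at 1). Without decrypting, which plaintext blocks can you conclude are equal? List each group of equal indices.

ECB encrypts each block independently with the same key, so equal ciphertext blocks imply equal plaintext blocks.
C1 = C4 = 0x07, so P1 = P4.
C2 = C3 = 0x2E, so P2 = P3.

P1 = P4; P2 = P3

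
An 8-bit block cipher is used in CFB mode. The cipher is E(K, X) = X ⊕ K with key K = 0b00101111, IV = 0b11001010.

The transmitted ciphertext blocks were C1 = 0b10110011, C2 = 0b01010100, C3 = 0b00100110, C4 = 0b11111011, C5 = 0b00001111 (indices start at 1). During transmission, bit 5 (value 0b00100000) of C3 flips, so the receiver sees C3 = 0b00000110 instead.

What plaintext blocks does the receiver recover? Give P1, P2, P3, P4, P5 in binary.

CFB decryption: P_i = C_i ⊕ E(K, C_{i−1}), with C_{0} = IV.
Only C3 changed, to 0b00000110. In CFB, a change in C_i flips the same bit in P_i and garbles P_{i+1}. Decrypting the received ciphertext:
P1: E(K, 0b11001010) = 0b11100101; 0b10110011 ⊕ 0b11100101 = 0b01010110.
P2: E(K, 0b10110011) = 0b10011100; 0b01010100 ⊕ 0b10011100 = 0b11001000.
P3: E(K, 0b01010100) = 0b01111011; 0b00000110 ⊕ 0b01111011 = 0b01111101.
P4: E(K, 0b00000110) = 0b00101001; 0b11111011 ⊕ 0b00101001 = 0b11010010.
P5: E(K, 0b11111011) = 0b11010100; 0b00001111 ⊕ 0b11010100 = 0b11011011.
Blocks that differ from the original plaintext: P3, P4.

P1 = 0b01010110, P2 = 0b11001000, P3 = 0b01111101, P4 = 0b11010010, P5 = 0b11011011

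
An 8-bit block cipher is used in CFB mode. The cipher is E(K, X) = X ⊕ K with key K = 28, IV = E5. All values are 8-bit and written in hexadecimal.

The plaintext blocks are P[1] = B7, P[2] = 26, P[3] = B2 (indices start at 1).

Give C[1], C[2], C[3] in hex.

CFB encryption: C_i = P_i ⊕ E(K, C_{i−1}), with C_{0} = IV.
C[1]: E(K, E5) = CD; B7 ⊕ CD = 7A.
C[2]: E(K, 7A) = 52; 26 ⊕ 52 = 74.
C[3]: E(K, 74) = 5C; B2 ⊕ 5C = EE.

C[1] = 7A, C[2] = 74, C[3] = EE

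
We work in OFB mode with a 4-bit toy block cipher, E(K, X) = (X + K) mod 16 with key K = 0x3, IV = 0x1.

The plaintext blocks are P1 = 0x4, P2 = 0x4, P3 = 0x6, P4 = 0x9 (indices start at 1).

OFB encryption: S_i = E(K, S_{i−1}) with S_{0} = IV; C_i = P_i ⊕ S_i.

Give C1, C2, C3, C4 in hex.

C1: S = E(K, 0x1) = 0x4; 0x4 ⊕ 0x4 = 0x0.
C2: S = E(K, 0x4) = 0x7; 0x4 ⊕ 0x7 = 0x3.
C3: S = E(K, 0x7) = 0xA; 0x6 ⊕ 0xA = 0xC.
C4: S = E(K, 0xA) = 0xD; 0x9 ⊕ 0xD = 0x4.

C1 = 0x0, C2 = 0x3, C3 = 0xC, C4 = 0x4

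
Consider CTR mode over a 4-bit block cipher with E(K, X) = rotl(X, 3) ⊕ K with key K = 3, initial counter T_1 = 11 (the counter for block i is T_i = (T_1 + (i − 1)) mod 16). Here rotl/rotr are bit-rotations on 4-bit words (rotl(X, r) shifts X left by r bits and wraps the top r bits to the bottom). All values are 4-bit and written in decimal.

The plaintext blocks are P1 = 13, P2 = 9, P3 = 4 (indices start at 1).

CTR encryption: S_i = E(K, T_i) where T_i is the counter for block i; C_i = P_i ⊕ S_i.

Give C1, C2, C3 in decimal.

C1 = 3, C2 = 12, C3 = 9

C1: T = 11, S = E(K, T) = 14; 13 ⊕ 14 = 3.
C2: T = 12, S = E(K, T) = 5; 9 ⊕ 5 = 12.
C3: T = 13, S = E(K, T) = 13; 4 ⊕ 13 = 9.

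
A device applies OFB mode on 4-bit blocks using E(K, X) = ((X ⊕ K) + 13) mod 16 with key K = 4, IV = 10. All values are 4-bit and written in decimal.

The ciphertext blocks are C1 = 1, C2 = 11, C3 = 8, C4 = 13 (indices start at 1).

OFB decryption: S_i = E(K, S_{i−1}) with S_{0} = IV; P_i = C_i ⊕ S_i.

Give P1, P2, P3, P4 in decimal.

P1 = 10, P2 = 7, P3 = 13, P4 = 3

P1: S = E(K, 10) = 11; 1 ⊕ 11 = 10.
P2: S = E(K, 11) = 12; 11 ⊕ 12 = 7.
P3: S = E(K, 12) = 5; 8 ⊕ 5 = 13.
P4: S = E(K, 5) = 14; 13 ⊕ 14 = 3.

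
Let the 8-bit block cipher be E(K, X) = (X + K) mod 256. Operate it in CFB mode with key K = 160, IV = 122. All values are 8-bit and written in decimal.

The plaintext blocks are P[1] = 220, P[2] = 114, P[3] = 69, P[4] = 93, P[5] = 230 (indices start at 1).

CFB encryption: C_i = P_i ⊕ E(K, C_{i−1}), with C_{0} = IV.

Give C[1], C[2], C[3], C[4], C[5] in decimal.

C[1] = 198, C[2] = 20, C[3] = 241, C[4] = 204, C[5] = 138

C[1]: E(K, 122) = 26; 220 ⊕ 26 = 198.
C[2]: E(K, 198) = 102; 114 ⊕ 102 = 20.
C[3]: E(K, 20) = 180; 69 ⊕ 180 = 241.
C[4]: E(K, 241) = 145; 93 ⊕ 145 = 204.
C[5]: E(K, 204) = 108; 230 ⊕ 108 = 138.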